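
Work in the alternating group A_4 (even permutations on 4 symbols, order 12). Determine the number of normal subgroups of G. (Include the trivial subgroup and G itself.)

3

G has 10 subgroups. Checking conjugation-invariance by order — order 1: 1/1 normal; order 2: 0/3 normal; order 3: 0/4 normal; order 4: 1/1 normal; order 12: 1/1 normal.
Total normal subgroups: 3.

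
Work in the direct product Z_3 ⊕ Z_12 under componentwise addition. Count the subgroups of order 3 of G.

4

|G| = 36 and 3 | 36, so subgroups of order 3 are possible by Lagrange.
The subgroups of order 3 are: {(0,0), (0,4), (0,8)}; {(0,0), (1,0), (2,0)}; {(0,0), (1,4), (2,8)}; {(0,0), (1,8), (2,4)}.
So G has 4 subgroups of order 3.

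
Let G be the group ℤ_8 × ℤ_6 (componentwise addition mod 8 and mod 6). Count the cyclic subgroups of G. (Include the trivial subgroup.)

16

A cyclic subgroup of order d is generated by each of its φ(d) elements of order d, so the cyclic subgroups of order d number (#elements of order d)/φ(d).
Cyclic subgroups by order — order 1: 1; order 2: 3; order 3: 1; order 4: 2; order 6: 3; order 8: 2; order 12: 2; order 24: 2.
Total: 16.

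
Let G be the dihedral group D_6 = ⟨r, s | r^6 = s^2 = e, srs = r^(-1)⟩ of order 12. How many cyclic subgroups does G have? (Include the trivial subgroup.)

10

Group the elements of G by the cyclic subgroup they generate; each cyclic subgroup of order d accounts for φ(d) elements.
Cyclic subgroups by order — order 1: 1; order 2: 7; order 3: 1; order 6: 1.
Total: 10.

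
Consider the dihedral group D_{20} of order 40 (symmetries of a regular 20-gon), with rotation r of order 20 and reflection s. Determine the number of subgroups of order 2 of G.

21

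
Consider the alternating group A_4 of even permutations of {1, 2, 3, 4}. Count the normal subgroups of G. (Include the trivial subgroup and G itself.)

3

G has 10 subgroups. Checking conjugation-invariance by order — order 1: 1/1 normal; order 2: 0/3 normal; order 3: 0/4 normal; order 4: 1/1 normal; order 12: 1/1 normal.
Total normal subgroups: 3.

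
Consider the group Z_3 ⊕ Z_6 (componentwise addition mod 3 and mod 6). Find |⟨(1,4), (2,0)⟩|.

9

|⟨(1,4)⟩| = 3 and |⟨(2,0)⟩| = 3, so |H| is a multiple of lcm(3, 3) = 3 and divides |G| = 18.
Closing under the operation: H = {(0,0), (0,2), (0,4), (1,0), (1,2), (1,4), (2,0), (2,2), (2,4)}, so |H| = 9.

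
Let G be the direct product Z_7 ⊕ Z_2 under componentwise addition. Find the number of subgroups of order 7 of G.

1

|G| = 14 and 7 | 14, so subgroups of order 7 are possible by Lagrange.
The subgroups of order 7 are: {(0,0), (1,0), (2,0), (3,0), (4,0), (5,0), (6,0)}.
So G has 1 subgroup of order 7.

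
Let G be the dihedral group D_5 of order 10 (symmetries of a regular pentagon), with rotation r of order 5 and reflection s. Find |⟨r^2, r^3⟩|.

|⟨r^2⟩| = 5 and |⟨r^3⟩| = 5, so |H| is a multiple of lcm(5, 5) = 5 and divides |G| = 10.
Closing under the operation: H = {e, r, r^2, r^3, r^4}, so |H| = 5.

5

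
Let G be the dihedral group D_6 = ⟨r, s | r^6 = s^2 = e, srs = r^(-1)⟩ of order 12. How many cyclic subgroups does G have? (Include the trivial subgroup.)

Group the elements of G by the cyclic subgroup they generate; each cyclic subgroup of order d accounts for φ(d) elements.
Cyclic subgroups by order — order 1: 1; order 2: 7; order 3: 1; order 6: 1.
Total: 10.

10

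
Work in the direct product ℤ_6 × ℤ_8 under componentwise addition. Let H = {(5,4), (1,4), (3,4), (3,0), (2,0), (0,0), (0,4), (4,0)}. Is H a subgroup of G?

No

Closure fails: (4,0) + (0,4) = (4,4) ∉ H. So H is not a subgroup.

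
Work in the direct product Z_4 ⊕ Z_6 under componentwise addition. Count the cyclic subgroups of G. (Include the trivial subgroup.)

12

A cyclic subgroup of order d is generated by each of its φ(d) elements of order d, so the cyclic subgroups of order d number (#elements of order d)/φ(d).
Cyclic subgroups by order — order 1: 1; order 2: 3; order 3: 1; order 4: 2; order 6: 3; order 12: 2.
Total: 12.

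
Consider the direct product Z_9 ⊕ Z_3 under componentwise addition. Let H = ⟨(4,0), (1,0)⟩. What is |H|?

9

|⟨(4,0)⟩| = 9 and |⟨(1,0)⟩| = 9, so |H| is a multiple of lcm(9, 9) = 9 and divides |G| = 27.
Closing under the operation: H = {(0,0), (1,0), (2,0), (3,0), (4,0), (5,0), (6,0), (7,0), (8,0)}, so |H| = 9.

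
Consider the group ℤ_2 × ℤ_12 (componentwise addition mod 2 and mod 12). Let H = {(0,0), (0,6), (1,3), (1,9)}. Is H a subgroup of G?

|H| = 4 divides |G| = 24, consistent with Lagrange.
H contains the identity, every element's inverse is in H, and H is closed under +: it is a subgroup.
In fact H = ⟨(1,9)⟩.

Yes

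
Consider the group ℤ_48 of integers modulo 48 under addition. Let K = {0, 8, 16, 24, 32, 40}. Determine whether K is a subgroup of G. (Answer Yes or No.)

|K| = 6 divides |G| = 48, consistent with Lagrange.
K contains the identity, every element's inverse is in K, and K is closed under +: it is a subgroup.
In fact K = ⟨8⟩.

Yes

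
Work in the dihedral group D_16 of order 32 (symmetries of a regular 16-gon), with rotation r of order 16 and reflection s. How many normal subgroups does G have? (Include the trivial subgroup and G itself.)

8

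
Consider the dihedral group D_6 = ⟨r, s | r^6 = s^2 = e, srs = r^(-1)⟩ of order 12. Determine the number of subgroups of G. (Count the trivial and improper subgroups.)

|G| = 12, so by Lagrange every subgroup order divides 12. Divisors: 1, 2, 3, 4, 6, 12.
Subgroups by order — order 1: 1; order 2: 7; order 3: 1; order 4: 3; order 6: 3; order 12: 1.
Total: 1 + 7 + 1 + 3 + 3 + 1 = 16.

16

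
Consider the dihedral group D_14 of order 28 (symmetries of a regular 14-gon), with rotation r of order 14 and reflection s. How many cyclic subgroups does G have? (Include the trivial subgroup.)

18

Each element a generates a cyclic subgroup ⟨a⟩; distinct elements may generate the same one (a cyclic group of order d has φ(d) generators).
Cyclic subgroups by order — order 1: 1; order 2: 15; order 7: 1; order 14: 1.
Total: 18.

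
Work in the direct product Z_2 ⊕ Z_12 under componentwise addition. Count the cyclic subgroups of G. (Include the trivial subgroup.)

12

Group the elements of G by the cyclic subgroup they generate; each cyclic subgroup of order d accounts for φ(d) elements.
Cyclic subgroups by order — order 1: 1; order 2: 3; order 3: 1; order 4: 2; order 6: 3; order 12: 2.
Total: 12.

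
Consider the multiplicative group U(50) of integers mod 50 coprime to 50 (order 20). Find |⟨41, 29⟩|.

|⟨41⟩| = 5 and |⟨29⟩| = 10, so |H| is a multiple of lcm(5, 10) = 10 and divides |G| = 20.
Closing under the operation: H = {1, 9, 11, 19, 21, 29, 31, 39, 41, 49}, so |H| = 10.

10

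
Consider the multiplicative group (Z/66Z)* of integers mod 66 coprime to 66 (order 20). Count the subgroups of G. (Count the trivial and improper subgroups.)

10

|G| = 20, so by Lagrange every subgroup order divides 20. Divisors: 1, 2, 4, 5, 10, 20.
Subgroups by order — order 1: 1; order 2: 3; order 4: 1; order 5: 1; order 10: 3; order 20: 1.
Total: 1 + 3 + 1 + 1 + 3 + 1 = 10.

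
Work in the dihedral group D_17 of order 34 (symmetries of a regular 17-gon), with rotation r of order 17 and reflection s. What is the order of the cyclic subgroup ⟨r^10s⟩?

2

Computing powers of r^10s: the smallest k with (r^10s)^k = e is k = 2.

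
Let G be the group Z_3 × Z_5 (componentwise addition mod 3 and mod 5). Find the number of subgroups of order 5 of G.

|G| = 15 and 5 | 15, so subgroups of order 5 are possible by Lagrange.
The subgroups of order 5 are: {(0,0), (0,1), (0,2), (0,3), (0,4)}.
So G has 1 subgroup of order 5.

1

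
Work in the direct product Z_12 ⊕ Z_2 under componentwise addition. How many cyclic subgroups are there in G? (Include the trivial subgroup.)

12

Each element a generates a cyclic subgroup ⟨a⟩; distinct elements may generate the same one (a cyclic group of order d has φ(d) generators).
Cyclic subgroups by order — order 1: 1; order 2: 3; order 3: 1; order 4: 2; order 6: 3; order 12: 2.
Total: 12.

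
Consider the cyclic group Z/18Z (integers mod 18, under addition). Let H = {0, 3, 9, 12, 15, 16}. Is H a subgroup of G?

16 ∈ H but its inverse 2 ∉ H, so H is not a subgroup.

No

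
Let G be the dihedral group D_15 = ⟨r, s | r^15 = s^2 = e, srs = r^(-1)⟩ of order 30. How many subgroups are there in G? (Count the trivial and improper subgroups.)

|G| = 30, so by Lagrange every subgroup order divides 30. Divisors: 1, 2, 3, 5, 6, 10, 15, 30.
Subgroups by order — order 1: 1; order 2: 15; order 3: 1; order 5: 1; order 6: 5; order 10: 3; order 15: 1; order 30: 1.
Total: 1 + 15 + 1 + 1 + 5 + 3 + 1 + 1 = 28.

28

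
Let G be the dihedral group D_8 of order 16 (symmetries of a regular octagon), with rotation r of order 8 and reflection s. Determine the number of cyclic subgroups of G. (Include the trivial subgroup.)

12

Group the elements of G by the cyclic subgroup they generate; each cyclic subgroup of order d accounts for φ(d) elements.
Cyclic subgroups by order — order 1: 1; order 2: 9; order 4: 1; order 8: 1.
Total: 12.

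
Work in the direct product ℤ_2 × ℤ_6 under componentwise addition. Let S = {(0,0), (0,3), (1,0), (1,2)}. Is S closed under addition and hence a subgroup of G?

(1,2) ∈ S but its inverse (1,4) ∉ S, so S is not a subgroup.

No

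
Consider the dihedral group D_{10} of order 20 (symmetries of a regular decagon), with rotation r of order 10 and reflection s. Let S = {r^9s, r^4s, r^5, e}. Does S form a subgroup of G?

Yes

|S| = 4 divides |G| = 20, consistent with Lagrange.
S contains the identity, every element's inverse is in S, and S is closed under ·: it is a subgroup.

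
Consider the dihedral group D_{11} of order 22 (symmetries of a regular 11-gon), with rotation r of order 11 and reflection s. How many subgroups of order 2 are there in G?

11

|G| = 22 and 2 | 22, so subgroups of order 2 are possible by Lagrange.
The subgroups of order 2 are: {e, r^10s}; {e, r^2s}; {e, r^3s}; {e, r^4s}; … (11 in all).
So G has 11 subgroups of order 2.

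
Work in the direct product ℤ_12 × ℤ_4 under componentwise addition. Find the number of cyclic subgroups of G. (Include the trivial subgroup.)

20

Each element a generates a cyclic subgroup ⟨a⟩; distinct elements may generate the same one (a cyclic group of order d has φ(d) generators).
Cyclic subgroups by order — order 1: 1; order 2: 3; order 3: 1; order 4: 6; order 6: 3; order 12: 6.
Total: 20.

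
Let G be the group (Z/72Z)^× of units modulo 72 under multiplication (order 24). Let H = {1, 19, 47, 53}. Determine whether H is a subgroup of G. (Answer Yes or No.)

47 ∈ H but its inverse 23 ∉ H, so H is not a subgroup.

No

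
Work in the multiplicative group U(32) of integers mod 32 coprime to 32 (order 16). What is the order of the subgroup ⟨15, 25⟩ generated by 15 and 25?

|⟨15⟩| = 2 and |⟨25⟩| = 4, so |H| is a multiple of lcm(2, 4) = 4 and divides |G| = 16.
Closing under the operation: H = {1, 7, 9, 15, 17, 23, 25, 31}, so |H| = 8.

8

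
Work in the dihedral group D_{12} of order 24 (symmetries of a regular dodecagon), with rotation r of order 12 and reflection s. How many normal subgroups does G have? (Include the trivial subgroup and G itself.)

G has 34 subgroups. Checking conjugation-invariance by order — order 1: 1/1 normal; order 2: 1/13 normal; order 3: 1/1 normal; order 4: 1/7 normal; order 6: 1/5 normal; order 8: 0/3 normal; order 12: 3/3 normal; order 24: 1/1 normal.
Total normal subgroups: 9.

9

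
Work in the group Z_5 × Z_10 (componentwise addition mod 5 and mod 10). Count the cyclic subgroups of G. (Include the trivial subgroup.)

A cyclic subgroup of order d is generated by each of its φ(d) elements of order d, so the cyclic subgroups of order d number (#elements of order d)/φ(d).
Cyclic subgroups by order — order 1: 1; order 2: 1; order 5: 6; order 10: 6.
Total: 14.

14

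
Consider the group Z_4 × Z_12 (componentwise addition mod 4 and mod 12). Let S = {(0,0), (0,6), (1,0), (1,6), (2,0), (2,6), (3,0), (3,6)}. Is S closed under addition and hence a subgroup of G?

|S| = 8 divides |G| = 48, consistent with Lagrange.
S contains the identity, every element's inverse is in S, and S is closed under +: it is a subgroup.

Yes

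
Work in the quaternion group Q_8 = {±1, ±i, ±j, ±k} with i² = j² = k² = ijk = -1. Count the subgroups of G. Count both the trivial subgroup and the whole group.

|G| = 8, so by Lagrange every subgroup order divides 8. Divisors: 1, 2, 4, 8.
Subgroups by order — order 1: 1; order 2: 1; order 4: 3; order 8: 1.
Total: 1 + 1 + 3 + 1 = 6.

6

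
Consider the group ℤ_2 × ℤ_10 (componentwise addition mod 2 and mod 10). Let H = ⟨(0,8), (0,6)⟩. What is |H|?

5

|⟨(0,8)⟩| = 5 and |⟨(0,6)⟩| = 5, so |H| is a multiple of lcm(5, 5) = 5 and divides |G| = 20.
Closing under the operation: H = {(0,0), (0,2), (0,4), (0,6), (0,8)}, so |H| = 5.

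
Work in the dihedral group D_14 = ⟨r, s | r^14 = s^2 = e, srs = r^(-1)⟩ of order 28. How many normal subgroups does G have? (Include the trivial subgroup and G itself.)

G has 28 subgroups. Checking conjugation-invariance by order — order 1: 1/1 normal; order 2: 1/15 normal; order 4: 0/7 normal; order 7: 1/1 normal; order 14: 3/3 normal; order 28: 1/1 normal.
Total normal subgroups: 7.

7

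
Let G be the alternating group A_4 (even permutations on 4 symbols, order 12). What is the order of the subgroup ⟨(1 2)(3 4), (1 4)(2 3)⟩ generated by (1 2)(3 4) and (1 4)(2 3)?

4

|⟨(1 2)(3 4)⟩| = 2 and |⟨(1 4)(2 3)⟩| = 2, so |H| is a multiple of lcm(2, 2) = 2 and divides |G| = 12.
Closing under the operation: H = {e, (1 2)(3 4), (1 3)(2 4), (1 4)(2 3)}, so |H| = 4.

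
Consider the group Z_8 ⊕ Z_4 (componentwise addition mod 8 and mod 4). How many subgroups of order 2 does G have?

3

|G| = 32 and 2 | 32, so subgroups of order 2 are possible by Lagrange.
The subgroups of order 2 are: {(0,0), (0,2)}; {(0,0), (4,0)}; {(0,0), (4,2)}.
So G has 3 subgroups of order 2.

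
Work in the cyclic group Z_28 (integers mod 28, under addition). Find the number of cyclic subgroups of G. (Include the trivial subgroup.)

Each element a generates a cyclic subgroup ⟨a⟩; distinct elements may generate the same one (a cyclic group of order d has φ(d) generators).
Cyclic subgroups by order — order 1: 1; order 2: 1; order 4: 1; order 7: 1; order 14: 1; order 28: 1.
Total: 6.

6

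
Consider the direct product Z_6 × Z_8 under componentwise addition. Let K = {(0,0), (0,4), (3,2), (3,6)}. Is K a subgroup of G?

|K| = 4 divides |G| = 48, consistent with Lagrange.
K contains the identity, every element's inverse is in K, and K is closed under +: it is a subgroup.
In fact K = ⟨(3,2)⟩.

Yes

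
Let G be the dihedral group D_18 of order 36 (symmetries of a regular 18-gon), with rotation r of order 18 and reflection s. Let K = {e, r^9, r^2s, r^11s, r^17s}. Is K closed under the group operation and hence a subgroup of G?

|K| = 5 does not divide |G| = 36, so by Lagrange K is not a subgroup.

No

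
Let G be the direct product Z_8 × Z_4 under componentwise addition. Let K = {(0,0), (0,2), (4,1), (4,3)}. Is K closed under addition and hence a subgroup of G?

|K| = 4 divides |G| = 32, consistent with Lagrange.
K contains the identity, every element's inverse is in K, and K is closed under +: it is a subgroup.
In fact K = ⟨(4,3)⟩.

Yes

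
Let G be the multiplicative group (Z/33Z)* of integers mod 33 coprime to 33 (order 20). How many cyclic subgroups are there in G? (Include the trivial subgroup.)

8

Group the elements of G by the cyclic subgroup they generate; each cyclic subgroup of order d accounts for φ(d) elements.
Cyclic subgroups by order — order 1: 1; order 2: 3; order 5: 1; order 10: 3.
Total: 8.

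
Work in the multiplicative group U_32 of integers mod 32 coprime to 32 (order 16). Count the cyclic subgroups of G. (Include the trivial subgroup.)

8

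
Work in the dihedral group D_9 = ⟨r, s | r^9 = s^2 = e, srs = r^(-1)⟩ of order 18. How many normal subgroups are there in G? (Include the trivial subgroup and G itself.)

G has 16 subgroups. Checking conjugation-invariance by order — order 1: 1/1 normal; order 2: 0/9 normal; order 3: 1/1 normal; order 6: 0/3 normal; order 9: 1/1 normal; order 18: 1/1 normal.
Total normal subgroups: 4.

4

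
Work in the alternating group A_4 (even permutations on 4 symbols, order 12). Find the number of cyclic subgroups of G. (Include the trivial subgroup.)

A cyclic subgroup of order d is generated by each of its φ(d) elements of order d, so the cyclic subgroups of order d number (#elements of order d)/φ(d).
Cyclic subgroups by order — order 1: 1; order 2: 3; order 3: 4.
Total: 8.

8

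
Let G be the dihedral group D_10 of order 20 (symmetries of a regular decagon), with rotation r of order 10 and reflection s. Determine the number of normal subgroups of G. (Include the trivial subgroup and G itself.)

G has 22 subgroups. Checking conjugation-invariance by order — order 1: 1/1 normal; order 2: 1/11 normal; order 4: 0/5 normal; order 5: 1/1 normal; order 10: 3/3 normal; order 20: 1/1 normal.
Total normal subgroups: 7.

7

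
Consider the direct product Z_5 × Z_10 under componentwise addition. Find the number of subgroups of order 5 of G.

|G| = 50 and 5 | 50, so subgroups of order 5 are possible by Lagrange.
The subgroups of order 5 are: {(0,0), (0,2), (0,4), (0,6), (0,8)}; {(0,0), (1,0), (2,0), (3,0), (4,0)}; {(0,0), (1,2), (2,4), (3,6), (4,8)}; {(0,0), (1,4), (2,8), (3,2), (4,6)}; … (6 in all).
So G has 6 subgroups of order 5.

6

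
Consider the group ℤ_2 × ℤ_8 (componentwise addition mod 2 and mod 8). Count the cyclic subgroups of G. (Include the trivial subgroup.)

A cyclic subgroup of order d is generated by each of its φ(d) elements of order d, so the cyclic subgroups of order d number (#elements of order d)/φ(d).
Cyclic subgroups by order — order 1: 1; order 2: 3; order 4: 2; order 8: 2.
Total: 8.

8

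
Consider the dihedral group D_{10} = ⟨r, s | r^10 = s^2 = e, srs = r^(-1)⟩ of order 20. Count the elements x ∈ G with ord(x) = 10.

The elements of order 10 are: r, r^3, r^7, r^9.
That's 4.

4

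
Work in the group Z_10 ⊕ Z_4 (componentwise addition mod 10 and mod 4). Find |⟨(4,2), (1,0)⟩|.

20

|⟨(4,2)⟩| = 10 and |⟨(1,0)⟩| = 10, so |H| is a multiple of lcm(10, 10) = 10 and divides |G| = 40.
Closing under the operation: H = {(0,0), (0,2), (1,0), (1,2), (2,0), (2,2), (3,0), (3,2), (4,0), (4,2), (5,0), (5,2), (6,0), (6,2), (7,0), (7,2), (8,0), (8,2), (9,0), (9,2)}, so |H| = 20.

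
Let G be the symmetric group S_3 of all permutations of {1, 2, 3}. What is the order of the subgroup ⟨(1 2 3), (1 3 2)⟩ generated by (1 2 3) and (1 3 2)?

|⟨(1 2 3)⟩| = 3 and |⟨(1 3 2)⟩| = 3, so |H| is a multiple of lcm(3, 3) = 3 and divides |G| = 6.
Closing under the operation: H = {e, (1 2 3), (1 3 2)}, so |H| = 3.

3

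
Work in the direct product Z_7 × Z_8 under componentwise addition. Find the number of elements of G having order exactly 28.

12

An element (a,b) has order lcm(ord(a), ord(b)); count pairs with lcm equal to 28.
Enumerating gives 12 such elements.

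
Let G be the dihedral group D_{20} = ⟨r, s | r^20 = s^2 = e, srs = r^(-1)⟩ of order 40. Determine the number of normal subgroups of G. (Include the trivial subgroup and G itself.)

G has 48 subgroups. Checking conjugation-invariance by order — order 1: 1/1 normal; order 2: 1/21 normal; order 4: 1/11 normal; order 5: 1/1 normal; order 8: 0/5 normal; order 10: 1/5 normal; order 20: 3/3 normal; order 40: 1/1 normal.
Total normal subgroups: 9.

9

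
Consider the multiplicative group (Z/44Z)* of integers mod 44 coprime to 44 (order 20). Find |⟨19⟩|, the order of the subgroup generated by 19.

10

Compute successive powers of 19 mod 44: 19, 9, 39, 37, 43, 25, 35, 5, …; 19^10 ≡ 1 (mod 44).
So |⟨19⟩| = 10.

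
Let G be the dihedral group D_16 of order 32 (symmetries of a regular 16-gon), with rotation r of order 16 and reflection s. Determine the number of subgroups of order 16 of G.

|G| = 32 and 16 | 32, so subgroups of order 16 are possible by Lagrange.
The subgroups of order 16 are: {e, r, r^2, r^3, r^4, r^5, r^6, r^7, r^8, r^9, r^10, r^11, r^12, r^13, r^14, r^15}; {e, r^2, r^4, r^6, r^8, r^10, r^12, r^14, s, r^2s, r^4s, r^6s, r^8s, r^10s, r^12s, r^14s}; {e, r^2, r^4, r^6, r^8, r^10, r^12, r^14, rs, r^3s, r^5s, r^7s, r^9s, r^11s, r^13s, r^15s}.
So G has 3 subgroups of order 16.

3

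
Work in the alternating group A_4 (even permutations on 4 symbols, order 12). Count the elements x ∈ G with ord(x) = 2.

3

The elements of order 2 are: (1 2)(3 4), (1 3)(2 4), (1 4)(2 3).
That's 3.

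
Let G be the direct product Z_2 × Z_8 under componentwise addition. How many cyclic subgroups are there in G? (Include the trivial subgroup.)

Group the elements of G by the cyclic subgroup they generate; each cyclic subgroup of order d accounts for φ(d) elements.
Cyclic subgroups by order — order 1: 1; order 2: 3; order 4: 2; order 8: 2.
Total: 8.

8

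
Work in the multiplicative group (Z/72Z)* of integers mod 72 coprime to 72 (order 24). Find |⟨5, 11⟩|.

|⟨5⟩| = 6 and |⟨11⟩| = 6, so |H| is a multiple of lcm(6, 6) = 6 and divides |G| = 24.
Closing under the operation: H = {1, 5, 7, 11, 25, 29, 31, 35, 49, 53, 55, 59}, so |H| = 12.

12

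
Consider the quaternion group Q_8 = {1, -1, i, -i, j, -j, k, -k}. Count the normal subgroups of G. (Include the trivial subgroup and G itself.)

G has 6 subgroups. Checking conjugation-invariance by order — order 1: 1/1 normal; order 2: 1/1 normal; order 4: 3/3 normal; order 8: 1/1 normal.
Total normal subgroups: 6.

6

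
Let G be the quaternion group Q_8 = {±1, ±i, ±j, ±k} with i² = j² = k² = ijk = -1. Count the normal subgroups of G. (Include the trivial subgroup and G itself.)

G has 6 subgroups. Checking conjugation-invariance by order — order 1: 1/1 normal; order 2: 1/1 normal; order 4: 3/3 normal; order 8: 1/1 normal.
Total normal subgroups: 6.

6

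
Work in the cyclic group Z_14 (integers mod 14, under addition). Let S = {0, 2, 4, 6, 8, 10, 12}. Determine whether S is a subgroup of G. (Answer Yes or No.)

Yes

|S| = 7 divides |G| = 14, consistent with Lagrange.
S contains the identity, every element's inverse is in S, and S is closed under +: it is a subgroup.
In fact S = ⟨2⟩.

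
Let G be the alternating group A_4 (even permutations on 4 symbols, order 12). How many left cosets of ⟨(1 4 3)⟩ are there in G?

|⟨(1 4 3)⟩| = 3 and |G| = 12.
By Lagrange, [G : H] = |G|/|H| = 12/3 = 4.

4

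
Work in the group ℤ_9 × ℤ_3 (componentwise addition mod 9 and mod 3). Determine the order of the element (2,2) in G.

The order of (2,2) in Z_9 × Z_3 is lcm(ord(2) in Z_9, ord(2) in Z_3).
ord(2) = 9 and ord(2) = 3, so |⟨(2,2)⟩| = lcm(9, 3) = 9.

9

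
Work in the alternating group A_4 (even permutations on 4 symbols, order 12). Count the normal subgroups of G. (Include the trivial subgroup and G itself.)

G has 10 subgroups. Checking conjugation-invariance by order — order 1: 1/1 normal; order 2: 0/3 normal; order 3: 0/4 normal; order 4: 1/1 normal; order 12: 1/1 normal.
Total normal subgroups: 3.

3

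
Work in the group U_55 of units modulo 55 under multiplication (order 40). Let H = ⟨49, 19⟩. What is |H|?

20

|⟨49⟩| = 10 and |⟨19⟩| = 10, so |H| is a multiple of lcm(10, 10) = 10 and divides |G| = 40.
Closing under the operation: H = {1, 4, 6, 9, 14, 16, 19, 21, 24, 26, 29, 31, 34, 36, 39, 41, 46, 49, 51, 54}, so |H| = 20.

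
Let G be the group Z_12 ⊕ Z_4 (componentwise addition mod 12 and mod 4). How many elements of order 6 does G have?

6

An element (a,b) has order lcm(ord(a), ord(b)); count pairs with lcm equal to 6.
Enumerating gives 6 such elements.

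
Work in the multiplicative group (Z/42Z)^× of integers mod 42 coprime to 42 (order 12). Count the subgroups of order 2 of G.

3

|G| = 12 and 2 | 12, so subgroups of order 2 are possible by Lagrange.
The subgroups of order 2 are: {1, 13}; {1, 29}; {1, 41}.
So G has 3 subgroups of order 2.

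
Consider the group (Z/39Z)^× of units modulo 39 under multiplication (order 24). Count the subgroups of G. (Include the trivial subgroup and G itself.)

|G| = 24, so by Lagrange every subgroup order divides 24. Divisors: 1, 2, 3, 4, 6, 8, 12, 24.
Subgroups by order — order 1: 1; order 2: 3; order 3: 1; order 4: 3; order 6: 3; order 8: 1; order 12: 3; order 24: 1.
Total: 1 + 3 + 1 + 3 + 3 + 1 + 3 + 1 = 16.

16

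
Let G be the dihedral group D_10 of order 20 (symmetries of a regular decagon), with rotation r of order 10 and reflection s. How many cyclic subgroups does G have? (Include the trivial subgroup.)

Each element a generates a cyclic subgroup ⟨a⟩; distinct elements may generate the same one (a cyclic group of order d has φ(d) generators).
Cyclic subgroups by order — order 1: 1; order 2: 11; order 5: 1; order 10: 1.
Total: 14.

14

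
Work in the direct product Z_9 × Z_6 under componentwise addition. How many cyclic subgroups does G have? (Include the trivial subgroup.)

Group the elements of G by the cyclic subgroup they generate; each cyclic subgroup of order d accounts for φ(d) elements.
Cyclic subgroups by order — order 1: 1; order 2: 1; order 3: 4; order 6: 4; order 9: 3; order 18: 3.
Total: 16.

16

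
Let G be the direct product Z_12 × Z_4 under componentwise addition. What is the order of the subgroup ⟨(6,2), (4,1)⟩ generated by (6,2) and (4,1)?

|⟨(6,2)⟩| = 2 and |⟨(4,1)⟩| = 12, so |H| is a multiple of lcm(2, 12) = 12 and divides |G| = 48.
Closing under the operation: H = {(0,0), (0,1), (0,2), (0,3), (2,0), (2,1), (2,2), (2,3), (4,0), (4,1), (4,2), (4,3), (6,0), (6,1), (6,2), (6,3), (8,0), (8,1), (8,2), (8,3), (10,0), (10,1), (10,2), (10,3)}, so |H| = 24.

24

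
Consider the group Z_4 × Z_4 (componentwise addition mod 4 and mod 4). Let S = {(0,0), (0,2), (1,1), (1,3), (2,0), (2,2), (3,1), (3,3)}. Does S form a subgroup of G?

|S| = 8 divides |G| = 16, consistent with Lagrange.
S contains the identity, every element's inverse is in S, and S is closed under +: it is a subgroup.

Yes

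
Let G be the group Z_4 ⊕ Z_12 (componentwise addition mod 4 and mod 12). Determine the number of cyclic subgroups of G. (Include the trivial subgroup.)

Group the elements of G by the cyclic subgroup they generate; each cyclic subgroup of order d accounts for φ(d) elements.
Cyclic subgroups by order — order 1: 1; order 2: 3; order 3: 1; order 4: 6; order 6: 3; order 12: 6.
Total: 20.

20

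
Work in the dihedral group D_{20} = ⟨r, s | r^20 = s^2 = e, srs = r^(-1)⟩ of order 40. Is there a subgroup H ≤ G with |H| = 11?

11 does not divide |G| = 40, so by Lagrange no subgroup of order 11 exists.

No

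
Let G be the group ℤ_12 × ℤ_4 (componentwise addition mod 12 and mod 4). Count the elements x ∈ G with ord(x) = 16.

An element (a,b) has order lcm(ord(a), ord(b)); count pairs with lcm equal to 16.
Enumerating gives 0 such elements.

0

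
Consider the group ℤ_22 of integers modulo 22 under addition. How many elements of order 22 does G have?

10

In a cyclic group of order 22, the number of elements of order d (for d | 22) is φ(d).
φ(22) = 10.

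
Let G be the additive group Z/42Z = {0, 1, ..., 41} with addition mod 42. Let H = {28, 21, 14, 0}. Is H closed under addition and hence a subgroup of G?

|H| = 4 does not divide |G| = 42, so by Lagrange H is not a subgroup.

No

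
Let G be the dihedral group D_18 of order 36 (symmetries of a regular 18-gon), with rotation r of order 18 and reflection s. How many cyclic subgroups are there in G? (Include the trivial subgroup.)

Each element a generates a cyclic subgroup ⟨a⟩; distinct elements may generate the same one (a cyclic group of order d has φ(d) generators).
Cyclic subgroups by order — order 1: 1; order 2: 19; order 3: 1; order 6: 1; order 9: 1; order 18: 1.
Total: 24.

24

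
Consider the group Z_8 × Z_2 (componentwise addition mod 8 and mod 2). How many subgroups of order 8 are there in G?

3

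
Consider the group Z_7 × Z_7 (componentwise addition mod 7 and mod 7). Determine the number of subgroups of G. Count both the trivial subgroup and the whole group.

10

|G| = 49, so by Lagrange every subgroup order divides 49. Divisors: 1, 7, 49.
Subgroups by order — order 1: 1; order 7: 8; order 49: 1.
Total: 1 + 8 + 1 = 10.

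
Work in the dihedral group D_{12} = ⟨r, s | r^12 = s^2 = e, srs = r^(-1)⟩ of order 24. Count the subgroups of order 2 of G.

13

|G| = 24 and 2 | 24, so subgroups of order 2 are possible by Lagrange.
The subgroups of order 2 are: {e, r^10s}; {e, r^11s}; {e, r^2s}; {e, r^3s}; … (13 in all).
So G has 13 subgroups of order 2.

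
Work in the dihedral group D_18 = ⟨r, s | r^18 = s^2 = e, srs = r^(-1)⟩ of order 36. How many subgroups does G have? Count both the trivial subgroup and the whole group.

45

|G| = 36, so by Lagrange every subgroup order divides 36. Divisors: 1, 2, 3, 4, 6, 9, 12, 18, 36.
Subgroups by order — order 1: 1; order 2: 19; order 3: 1; order 4: 9; order 6: 7; order 9: 1; order 12: 3; order 18: 3; order 36: 1.
Total: 1 + 19 + 1 + 9 + 7 + 1 + 3 + 3 + 1 = 45.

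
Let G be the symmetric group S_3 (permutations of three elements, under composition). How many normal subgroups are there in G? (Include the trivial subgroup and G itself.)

G has 6 subgroups. Checking conjugation-invariance by order — order 1: 1/1 normal; order 2: 0/3 normal; order 3: 1/1 normal; order 6: 1/1 normal.
Total normal subgroups: 3.

3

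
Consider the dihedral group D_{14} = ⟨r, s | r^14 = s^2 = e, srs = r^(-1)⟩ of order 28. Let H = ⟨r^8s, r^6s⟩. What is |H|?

14

|⟨r^8s⟩| = 2 and |⟨r^6s⟩| = 2, so |H| is a multiple of lcm(2, 2) = 2 and divides |G| = 28.
Closing under the operation: H = {e, r^2, r^4, r^6, r^8, r^10, r^12, s, r^2s, r^4s, r^6s, r^8s, r^10s, r^12s}, so |H| = 14.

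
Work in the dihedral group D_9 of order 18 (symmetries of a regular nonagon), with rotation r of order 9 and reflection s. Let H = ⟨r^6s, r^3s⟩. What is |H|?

|⟨r^6s⟩| = 2 and |⟨r^3s⟩| = 2, so |H| is a multiple of lcm(2, 2) = 2 and divides |G| = 18.
Closing under the operation: H = {e, r^3, r^6, s, r^3s, r^6s}, so |H| = 6.

6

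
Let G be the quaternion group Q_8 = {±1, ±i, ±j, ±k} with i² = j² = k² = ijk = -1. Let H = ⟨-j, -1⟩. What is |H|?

|⟨-j⟩| = 4 and |⟨-1⟩| = 2, so |H| is a multiple of lcm(4, 2) = 4 and divides |G| = 8.
Closing under the operation: H = {1, -1, j, -j}, so |H| = 4.

4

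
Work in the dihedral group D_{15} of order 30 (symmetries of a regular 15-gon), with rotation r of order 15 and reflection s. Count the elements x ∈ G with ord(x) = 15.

The elements of order 15 are: r, r^2, r^4, r^7, r^8, r^11, r^13, r^14.
That's 8.

8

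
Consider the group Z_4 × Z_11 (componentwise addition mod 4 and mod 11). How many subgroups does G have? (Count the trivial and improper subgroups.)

6

|G| = 44, so by Lagrange every subgroup order divides 44. Divisors: 1, 2, 4, 11, 22, 44.
Subgroups by order — order 1: 1; order 2: 1; order 4: 1; order 11: 1; order 22: 1; order 44: 1.
Total: 1 + 1 + 1 + 1 + 1 + 1 = 6.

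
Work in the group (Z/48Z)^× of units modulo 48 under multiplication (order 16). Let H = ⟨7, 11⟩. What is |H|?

8

|⟨7⟩| = 2 and |⟨11⟩| = 4, so |H| is a multiple of lcm(2, 4) = 4 and divides |G| = 16.
Closing under the operation: H = {1, 5, 7, 11, 25, 29, 31, 35}, so |H| = 8.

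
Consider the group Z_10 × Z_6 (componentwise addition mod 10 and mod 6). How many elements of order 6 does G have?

6

An element (a,b) has order lcm(ord(a), ord(b)); count pairs with lcm equal to 6.
Enumerating gives 6 such elements.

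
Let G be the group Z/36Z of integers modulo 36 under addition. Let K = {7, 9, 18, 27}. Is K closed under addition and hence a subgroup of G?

No

The identity 0 ∉ K, so K is not a subgroup.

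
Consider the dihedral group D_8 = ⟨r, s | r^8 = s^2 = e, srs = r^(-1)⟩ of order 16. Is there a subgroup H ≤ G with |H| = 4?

Yes

4 | 16. A subgroup of order 4 is {e, r^2, r^4, r^6}.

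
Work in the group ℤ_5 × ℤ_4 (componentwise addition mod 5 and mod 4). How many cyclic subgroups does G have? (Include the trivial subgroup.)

6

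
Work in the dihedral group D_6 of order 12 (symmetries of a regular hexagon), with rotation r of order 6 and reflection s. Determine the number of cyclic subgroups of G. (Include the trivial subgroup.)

10

Each element a generates a cyclic subgroup ⟨a⟩; distinct elements may generate the same one (a cyclic group of order d has φ(d) generators).
Cyclic subgroups by order — order 1: 1; order 2: 7; order 3: 1; order 6: 1.
Total: 10.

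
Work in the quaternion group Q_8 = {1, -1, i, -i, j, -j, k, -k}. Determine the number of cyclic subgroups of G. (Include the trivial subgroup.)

5

Each element a generates a cyclic subgroup ⟨a⟩; distinct elements may generate the same one (a cyclic group of order d has φ(d) generators).
Cyclic subgroups by order — order 1: 1; order 2: 1; order 4: 3.
Total: 5.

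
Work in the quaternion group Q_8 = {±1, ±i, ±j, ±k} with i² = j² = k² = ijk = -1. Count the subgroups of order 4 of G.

|G| = 8 and 4 | 8, so subgroups of order 4 are possible by Lagrange.
The subgroups of order 4 are: {1, -1, i, -i}; {1, -1, j, -j}; {1, -1, k, -k}.
So G has 3 subgroups of order 4.

3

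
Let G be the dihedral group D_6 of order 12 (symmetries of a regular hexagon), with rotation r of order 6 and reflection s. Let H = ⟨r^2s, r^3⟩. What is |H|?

|⟨r^2s⟩| = 2 and |⟨r^3⟩| = 2, so |H| is a multiple of lcm(2, 2) = 2 and divides |G| = 12.
Closing under the operation: H = {e, r^3, r^2s, r^5s}, so |H| = 4.

4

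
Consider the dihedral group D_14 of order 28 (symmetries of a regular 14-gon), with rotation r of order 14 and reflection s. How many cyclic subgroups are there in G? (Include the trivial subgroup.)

18

Each element a generates a cyclic subgroup ⟨a⟩; distinct elements may generate the same one (a cyclic group of order d has φ(d) generators).
Cyclic subgroups by order — order 1: 1; order 2: 15; order 7: 1; order 14: 1.
Total: 18.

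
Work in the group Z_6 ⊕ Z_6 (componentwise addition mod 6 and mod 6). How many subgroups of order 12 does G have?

4

|G| = 36 and 12 | 36, so subgroups of order 12 are possible by Lagrange.
The subgroups of order 12 are: {(0,0), (0,1), (0,2), (0,3), (0,4), (0,5), (3,0), (3,1), (3,2), (3,3), (3,4), (3,5)}; {(0,0), (0,3), (1,0), (1,3), (2,0), (2,3), (3,0), (3,3), (4,0), (4,3), (5,0), (5,3)}; {(0,0), (0,3), (1,1), (1,4), (2,2), (2,5), (3,0), (3,3), (4,1), (4,4), (5,2), (5,5)}; {(0,0), (0,3), (1,2), (1,5), (2,1), (2,4), (3,0), (3,3), (4,2), (4,5), (5,1), (5,4)}.
So G has 4 subgroups of order 12.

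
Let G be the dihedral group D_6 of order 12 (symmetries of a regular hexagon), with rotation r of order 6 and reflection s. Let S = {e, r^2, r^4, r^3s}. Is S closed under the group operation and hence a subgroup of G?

No

Closure fails: r^4 · r^3s = rs ∉ S. So S is not a subgroup.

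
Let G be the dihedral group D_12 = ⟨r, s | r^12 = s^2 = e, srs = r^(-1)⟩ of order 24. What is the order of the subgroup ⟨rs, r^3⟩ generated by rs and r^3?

8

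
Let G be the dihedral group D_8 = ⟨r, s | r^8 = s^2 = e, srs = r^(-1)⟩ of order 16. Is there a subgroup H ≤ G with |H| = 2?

2 | 16. A subgroup of order 2 is {e, r^2s}.

Yes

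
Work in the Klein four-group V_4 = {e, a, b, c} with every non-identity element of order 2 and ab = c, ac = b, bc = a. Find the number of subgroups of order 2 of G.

|G| = 4 and 2 | 4, so subgroups of order 2 are possible by Lagrange.
The subgroups of order 2 are: {e, a}; {e, b}; {e, c}.
So G has 3 subgroups of order 2.

3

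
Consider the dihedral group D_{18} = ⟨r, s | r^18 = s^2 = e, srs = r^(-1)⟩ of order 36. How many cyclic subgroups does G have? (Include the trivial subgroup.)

24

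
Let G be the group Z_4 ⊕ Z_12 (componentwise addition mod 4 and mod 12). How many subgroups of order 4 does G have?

7

|G| = 48 and 4 | 48, so subgroups of order 4 are possible by Lagrange.
The subgroups of order 4 are: {(0,0), (0,3), (0,6), (0,9)}; {(0,0), (0,6), (2,0), (2,6)}; {(0,0), (0,6), (2,3), (2,9)}; {(0,0), (1,0), (2,0), (3,0)}; … (7 in all).
So G has 7 subgroups of order 4.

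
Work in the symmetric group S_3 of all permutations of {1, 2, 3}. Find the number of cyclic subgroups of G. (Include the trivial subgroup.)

5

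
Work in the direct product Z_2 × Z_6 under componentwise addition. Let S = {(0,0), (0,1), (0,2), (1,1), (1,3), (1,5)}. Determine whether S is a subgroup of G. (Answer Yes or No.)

(0,1) ∈ S but its inverse (0,5) ∉ S, so S is not a subgroup.

No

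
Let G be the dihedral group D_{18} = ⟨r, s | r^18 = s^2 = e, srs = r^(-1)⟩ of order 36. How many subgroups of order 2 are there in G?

19

|G| = 36 and 2 | 36, so subgroups of order 2 are possible by Lagrange.
The subgroups of order 2 are: {e, r^10s}; {e, r^11s}; {e, r^12s}; {e, r^13s}; … (19 in all).
So G has 19 subgroups of order 2.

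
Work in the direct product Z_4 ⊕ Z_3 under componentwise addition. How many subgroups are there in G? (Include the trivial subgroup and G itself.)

|G| = 12, so by Lagrange every subgroup order divides 12. Divisors: 1, 2, 3, 4, 6, 12.
Subgroups by order — order 1: 1; order 2: 1; order 3: 1; order 4: 1; order 6: 1; order 12: 1.
Total: 1 + 1 + 1 + 1 + 1 + 1 = 6.

6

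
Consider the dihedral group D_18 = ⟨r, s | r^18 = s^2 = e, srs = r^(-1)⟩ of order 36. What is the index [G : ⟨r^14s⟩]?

18

|⟨r^14s⟩| = 2 and |G| = 36.
By Lagrange, [G : H] = |G|/|H| = 36/2 = 18.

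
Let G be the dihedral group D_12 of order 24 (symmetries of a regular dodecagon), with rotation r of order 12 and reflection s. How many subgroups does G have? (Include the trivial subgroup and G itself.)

|G| = 24, so by Lagrange every subgroup order divides 24. Divisors: 1, 2, 3, 4, 6, 8, 12, 24.
Subgroups by order — order 1: 1; order 2: 13; order 3: 1; order 4: 7; order 6: 5; order 8: 3; order 12: 3; order 24: 1.
Total: 1 + 13 + 1 + 7 + 5 + 3 + 3 + 1 = 34.

34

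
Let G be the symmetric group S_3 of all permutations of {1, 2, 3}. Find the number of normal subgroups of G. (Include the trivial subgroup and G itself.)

3

G has 6 subgroups. Checking conjugation-invariance by order — order 1: 1/1 normal; order 2: 0/3 normal; order 3: 1/1 normal; order 6: 1/1 normal.
Total normal subgroups: 3.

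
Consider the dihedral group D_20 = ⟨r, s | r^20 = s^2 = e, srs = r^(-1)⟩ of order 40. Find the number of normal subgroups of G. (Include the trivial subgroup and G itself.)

9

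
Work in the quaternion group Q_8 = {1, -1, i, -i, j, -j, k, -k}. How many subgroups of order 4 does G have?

|G| = 8 and 4 | 8, so subgroups of order 4 are possible by Lagrange.
The subgroups of order 4 are: {1, -1, i, -i}; {1, -1, j, -j}; {1, -1, k, -k}.
So G has 3 subgroups of order 4.

3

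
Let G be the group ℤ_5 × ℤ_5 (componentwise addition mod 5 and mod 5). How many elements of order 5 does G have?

24

An element (a,b) has order lcm(ord(a), ord(b)); count pairs with lcm equal to 5.
Enumerating gives 24 such elements.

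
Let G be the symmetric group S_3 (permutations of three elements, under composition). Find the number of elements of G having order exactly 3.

2

The elements of order 3 are: (1 2 3), (1 3 2).
That's 2.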